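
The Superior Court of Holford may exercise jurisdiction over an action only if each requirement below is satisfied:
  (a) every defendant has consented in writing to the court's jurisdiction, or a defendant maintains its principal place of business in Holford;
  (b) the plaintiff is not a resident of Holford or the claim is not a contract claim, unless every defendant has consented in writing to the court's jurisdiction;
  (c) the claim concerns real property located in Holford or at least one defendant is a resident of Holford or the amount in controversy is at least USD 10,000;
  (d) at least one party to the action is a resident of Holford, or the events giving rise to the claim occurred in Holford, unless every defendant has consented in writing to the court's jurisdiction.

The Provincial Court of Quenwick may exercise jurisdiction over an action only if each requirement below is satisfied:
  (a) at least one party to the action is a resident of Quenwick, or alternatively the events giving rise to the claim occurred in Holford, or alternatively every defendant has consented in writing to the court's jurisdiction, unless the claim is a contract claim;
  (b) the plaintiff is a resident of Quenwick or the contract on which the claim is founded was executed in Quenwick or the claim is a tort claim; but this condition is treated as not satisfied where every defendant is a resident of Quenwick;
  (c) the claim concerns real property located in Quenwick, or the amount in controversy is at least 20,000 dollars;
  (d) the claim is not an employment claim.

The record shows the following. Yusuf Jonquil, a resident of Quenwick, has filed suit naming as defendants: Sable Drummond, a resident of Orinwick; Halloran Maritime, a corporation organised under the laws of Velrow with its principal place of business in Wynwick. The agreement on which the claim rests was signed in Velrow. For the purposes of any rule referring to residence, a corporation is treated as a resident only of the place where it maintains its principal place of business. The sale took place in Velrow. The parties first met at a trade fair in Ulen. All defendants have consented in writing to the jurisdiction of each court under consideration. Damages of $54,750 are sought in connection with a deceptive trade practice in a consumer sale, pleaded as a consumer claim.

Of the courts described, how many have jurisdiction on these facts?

2

The Superior Court of Holford:
  (a) Every defendant has filed written consent, so one alternative holds. Condition met.
  (b) The plaintiff resides in Quenwick, which is not Holford — that alternative is enough. Condition met.
  (c) The amount in controversy is USD 54,750, which meets the 10,000 dollars floor, so this disjunct is met. Condition met.
  (d) No party resides in Holford; the operative events occurred in Velrow, not Holford — no alternative holds. However, every defendant has filed written consent, so the 'unless' proviso supplies this condition. Satisfied.
  → All conditions met; jurisdiction exists.
The Provincial Court of Quenwick:
  (a) Yusuf Jonquil resides in Quenwick, so one alternative holds. Met.
  (b) The plaintiff resides in Quenwick, which satisfies one of the alternatives. The exception is not triggered, since the defendants reside as follows — Sable Drummond in Orinwick, Halloran Maritime in Wynwick — not all in Quenwick. Met.
  (c) The amount in controversy is $54,750, which meets the USD 20,000 floor — that alternative is enough. Satisfied.
  (d) The claim is a consumer claim, not an employment claim. Met.
  → Jurisdiction lies.
Courts with jurisdiction: the Superior Court of Holford, the Provincial Court of Quenwick — 2 in total.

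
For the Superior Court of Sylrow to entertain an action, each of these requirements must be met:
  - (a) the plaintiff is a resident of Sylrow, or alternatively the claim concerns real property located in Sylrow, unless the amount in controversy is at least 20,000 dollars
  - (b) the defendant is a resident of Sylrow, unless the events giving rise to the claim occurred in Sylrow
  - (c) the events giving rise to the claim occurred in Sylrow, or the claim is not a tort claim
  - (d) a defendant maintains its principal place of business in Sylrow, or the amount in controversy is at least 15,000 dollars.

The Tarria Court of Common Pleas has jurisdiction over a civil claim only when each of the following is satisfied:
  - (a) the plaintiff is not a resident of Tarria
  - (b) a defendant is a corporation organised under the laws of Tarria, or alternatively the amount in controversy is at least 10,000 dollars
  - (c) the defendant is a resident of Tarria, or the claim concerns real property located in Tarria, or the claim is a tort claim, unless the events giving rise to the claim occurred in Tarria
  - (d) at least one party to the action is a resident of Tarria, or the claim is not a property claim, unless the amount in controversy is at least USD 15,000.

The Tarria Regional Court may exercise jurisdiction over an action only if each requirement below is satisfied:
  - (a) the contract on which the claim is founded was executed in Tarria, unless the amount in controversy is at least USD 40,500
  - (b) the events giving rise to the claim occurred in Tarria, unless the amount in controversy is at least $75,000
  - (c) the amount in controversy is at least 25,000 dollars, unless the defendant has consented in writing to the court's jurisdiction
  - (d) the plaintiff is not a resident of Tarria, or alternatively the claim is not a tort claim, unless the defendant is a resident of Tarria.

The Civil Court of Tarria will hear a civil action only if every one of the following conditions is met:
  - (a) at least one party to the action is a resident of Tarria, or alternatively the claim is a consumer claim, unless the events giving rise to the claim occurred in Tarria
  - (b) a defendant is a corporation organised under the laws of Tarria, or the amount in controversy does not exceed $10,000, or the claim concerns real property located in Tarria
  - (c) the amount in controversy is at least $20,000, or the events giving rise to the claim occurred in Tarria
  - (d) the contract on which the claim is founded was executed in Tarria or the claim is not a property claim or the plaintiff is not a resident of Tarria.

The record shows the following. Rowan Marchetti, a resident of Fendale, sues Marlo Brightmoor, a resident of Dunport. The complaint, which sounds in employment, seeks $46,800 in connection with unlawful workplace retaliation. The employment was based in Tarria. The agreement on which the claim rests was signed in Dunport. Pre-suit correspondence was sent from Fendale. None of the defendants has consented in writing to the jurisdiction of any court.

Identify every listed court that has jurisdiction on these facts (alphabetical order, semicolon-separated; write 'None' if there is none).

The Superior Court of Sylrow:
  (a) The plaintiff resides in Fendale, not Sylrow; the claim does not concern real property — no alternative holds. The proviso rescues it, though: the amount in controversy is $46,800, which meets the USD 20,000 floor. Met.
  (b) The defendant resides in Dunport, not Sylrow. The proviso offers no rescue either, since the operative events occurred in Tarria, not Sylrow. Not satisfied.
  (c) The claim is an employment claim, not a tort claim, so this disjunct is met. Met.
  (d) The amount in controversy is $46,800, which meets the 15,000 dollars floor, which satisfies one of the alternatives. Condition met.
  → The court lacks jurisdiction.
The Tarria Court of Common Pleas:
  (a) The plaintiff resides in Fendale, which is not Tarria. Condition met.
  (b) The amount in controversy is USD 46,800, which meets the $10,000 floor, so one alternative holds. Satisfied.
  (c) The defendant resides in Dunport, not Tarria; the claim does not concern real property; the claim is an employment claim, not a tort claim — none of the alternatives is met. But the operative events occurred in Tarria, and the 'unless' clause therefore excuses the requirement. Met.
  (d) The claim is an employment claim, not a property claim, which satisfies one of the alternatives. Met.
  → Every requirement is satisfied — jurisdiction.
The Tarria Regional Court:
  (a) The contract was executed in Dunport, not Tarria. However, the amount in controversy is $46,800, which meets the $40,500 floor, so the 'unless' proviso supplies this condition. Met.
  (b) The operative events occurred in Tarria. Condition met.
  (c) The amount in controversy is $46,800, which meets the 25,000 dollars floor. Condition met.
  (d) The plaintiff resides in Fendale, which is not Tarria, so one alternative holds. Met.
  → The court has jurisdiction.
The Civil Court of Tarria:
  (a) No party resides in Tarria; the claim is an employment claim, not a consumer claim — no alternative holds. The proviso rescues it, though: the operative events occurred in Tarria. Met.
  (b) No defendant is a corporation; the amount in controversy is 46,800 dollars, above the 10,000 dollars ceiling; the claim does not concern real property — no alternative holds. Not satisfied.
  (c) The amount in controversy is $46,800, which meets the USD 20,000 floor — that alternative is enough. Met.
  (d) The claim is an employment claim, not a property claim, so one alternative holds. Condition met.
  → Not every requirement is met — no jurisdiction.

the Tarria Court of Common Pleas; the Tarria Regional Court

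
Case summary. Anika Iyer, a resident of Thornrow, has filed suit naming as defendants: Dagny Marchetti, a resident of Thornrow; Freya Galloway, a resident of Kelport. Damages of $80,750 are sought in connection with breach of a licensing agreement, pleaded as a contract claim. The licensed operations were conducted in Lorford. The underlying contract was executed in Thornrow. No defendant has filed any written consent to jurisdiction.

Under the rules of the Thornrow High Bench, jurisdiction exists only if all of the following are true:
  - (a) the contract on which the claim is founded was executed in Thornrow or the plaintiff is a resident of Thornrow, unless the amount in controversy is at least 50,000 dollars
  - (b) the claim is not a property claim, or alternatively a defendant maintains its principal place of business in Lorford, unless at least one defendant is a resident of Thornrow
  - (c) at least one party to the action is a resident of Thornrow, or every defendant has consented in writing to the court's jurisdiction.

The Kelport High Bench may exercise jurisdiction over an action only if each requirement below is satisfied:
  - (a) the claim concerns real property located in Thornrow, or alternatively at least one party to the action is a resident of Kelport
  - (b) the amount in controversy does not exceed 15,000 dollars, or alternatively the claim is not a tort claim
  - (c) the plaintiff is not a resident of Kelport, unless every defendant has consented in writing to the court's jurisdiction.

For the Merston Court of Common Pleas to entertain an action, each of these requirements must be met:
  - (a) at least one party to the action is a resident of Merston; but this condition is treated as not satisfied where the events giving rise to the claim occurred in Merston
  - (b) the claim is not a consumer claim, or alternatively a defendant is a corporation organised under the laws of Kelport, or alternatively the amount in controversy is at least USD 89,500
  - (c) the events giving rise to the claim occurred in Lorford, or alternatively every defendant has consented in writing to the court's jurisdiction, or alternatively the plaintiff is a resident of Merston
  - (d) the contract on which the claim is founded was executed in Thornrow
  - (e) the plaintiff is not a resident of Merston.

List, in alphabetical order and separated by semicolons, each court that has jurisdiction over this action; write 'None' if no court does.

The Thornrow High Bench:
  (a) The contract was executed in Thornrow, which satisfies one of the alternatives. Met.
  (b) The claim is a contract claim, not a property claim, so this disjunct is met. Met.
  (c) Anika Iyer resides in Thornrow, so this disjunct is met. Met.
  → Jurisdiction lies.
The Kelport High Bench:
  (a) Freya Galloway resides in Kelport, so this disjunct is met. Satisfied.
  (b) The claim is a contract claim, not a tort claim — that alternative is enough. Satisfied.
  (c) The plaintiff resides in Thornrow, which is not Kelport. Met.
  → Every requirement is satisfied — jurisdiction.
The Merston Court of Common Pleas:
  (a) No party resides in Merston. Condition not met.
  (b) The claim is a contract claim, not a consumer claim, so one alternative holds. Met.
  (c) The operative events occurred in Lorford, so this disjunct is met. Met.
  (d) The contract was executed in Thornrow. Met.
  (e) The plaintiff resides in Thornrow, which is not Merston. Condition met.
  → No jurisdiction.

the Kelport High Bench; the Thornrow High Bench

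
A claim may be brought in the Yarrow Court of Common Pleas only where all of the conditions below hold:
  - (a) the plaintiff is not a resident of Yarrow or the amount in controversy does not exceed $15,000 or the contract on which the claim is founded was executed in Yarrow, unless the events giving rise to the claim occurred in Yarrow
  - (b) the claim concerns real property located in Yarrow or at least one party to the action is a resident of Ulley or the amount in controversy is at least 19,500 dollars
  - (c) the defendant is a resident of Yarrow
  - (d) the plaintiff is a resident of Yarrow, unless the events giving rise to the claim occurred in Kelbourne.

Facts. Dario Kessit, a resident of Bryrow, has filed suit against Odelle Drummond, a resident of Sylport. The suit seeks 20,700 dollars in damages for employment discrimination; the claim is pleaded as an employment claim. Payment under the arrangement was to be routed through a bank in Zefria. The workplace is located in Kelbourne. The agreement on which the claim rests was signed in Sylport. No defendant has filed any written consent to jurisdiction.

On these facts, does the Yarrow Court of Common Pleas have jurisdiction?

No

The Yarrow Court of Common Pleas:
  (a) The plaintiff resides in Bryrow, which is not Yarrow — that alternative is enough. Met.
  (b) The amount in controversy is USD 20,700, which meets the $19,500 floor, so one alternative holds. Condition met.
  (c) The defendant resides in Sylport, not Yarrow. Not satisfied.
  (d) The plaintiff resides in Bryrow, not Yarrow. The proviso rescues it, though: the operative events occurred in Kelbourne. Satisfied.
  → The court lacks jurisdiction.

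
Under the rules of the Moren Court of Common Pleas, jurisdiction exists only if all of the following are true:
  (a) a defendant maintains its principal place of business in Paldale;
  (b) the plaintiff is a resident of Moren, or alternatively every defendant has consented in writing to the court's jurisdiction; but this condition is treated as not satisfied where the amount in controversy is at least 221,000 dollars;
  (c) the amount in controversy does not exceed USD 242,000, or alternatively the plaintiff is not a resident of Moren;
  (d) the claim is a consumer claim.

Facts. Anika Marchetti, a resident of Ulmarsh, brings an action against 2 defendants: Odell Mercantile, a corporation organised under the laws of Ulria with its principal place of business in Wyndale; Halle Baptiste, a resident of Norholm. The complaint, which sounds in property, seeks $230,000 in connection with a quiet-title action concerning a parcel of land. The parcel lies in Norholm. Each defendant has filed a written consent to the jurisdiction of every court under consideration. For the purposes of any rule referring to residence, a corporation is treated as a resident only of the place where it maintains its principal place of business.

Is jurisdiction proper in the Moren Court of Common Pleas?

No

The Moren Court of Common Pleas:
  (a) The corporate defendant(s) have their principal place of business in Wyndale, not Paldale. Fails.
  (b) Every defendant has filed written consent — that alternative is enough. But the carve-out bites: the amount in controversy is USD 230,000, which meets the USD 221,000 floor. Not satisfied.
  (c) The amount in controversy is USD 230,000, within the $242,000 ceiling, so this disjunct is met. Met.
  (d) The claim is a property claim, not a consumer claim. Not met.
  → Not every requirement is met — no jurisdiction.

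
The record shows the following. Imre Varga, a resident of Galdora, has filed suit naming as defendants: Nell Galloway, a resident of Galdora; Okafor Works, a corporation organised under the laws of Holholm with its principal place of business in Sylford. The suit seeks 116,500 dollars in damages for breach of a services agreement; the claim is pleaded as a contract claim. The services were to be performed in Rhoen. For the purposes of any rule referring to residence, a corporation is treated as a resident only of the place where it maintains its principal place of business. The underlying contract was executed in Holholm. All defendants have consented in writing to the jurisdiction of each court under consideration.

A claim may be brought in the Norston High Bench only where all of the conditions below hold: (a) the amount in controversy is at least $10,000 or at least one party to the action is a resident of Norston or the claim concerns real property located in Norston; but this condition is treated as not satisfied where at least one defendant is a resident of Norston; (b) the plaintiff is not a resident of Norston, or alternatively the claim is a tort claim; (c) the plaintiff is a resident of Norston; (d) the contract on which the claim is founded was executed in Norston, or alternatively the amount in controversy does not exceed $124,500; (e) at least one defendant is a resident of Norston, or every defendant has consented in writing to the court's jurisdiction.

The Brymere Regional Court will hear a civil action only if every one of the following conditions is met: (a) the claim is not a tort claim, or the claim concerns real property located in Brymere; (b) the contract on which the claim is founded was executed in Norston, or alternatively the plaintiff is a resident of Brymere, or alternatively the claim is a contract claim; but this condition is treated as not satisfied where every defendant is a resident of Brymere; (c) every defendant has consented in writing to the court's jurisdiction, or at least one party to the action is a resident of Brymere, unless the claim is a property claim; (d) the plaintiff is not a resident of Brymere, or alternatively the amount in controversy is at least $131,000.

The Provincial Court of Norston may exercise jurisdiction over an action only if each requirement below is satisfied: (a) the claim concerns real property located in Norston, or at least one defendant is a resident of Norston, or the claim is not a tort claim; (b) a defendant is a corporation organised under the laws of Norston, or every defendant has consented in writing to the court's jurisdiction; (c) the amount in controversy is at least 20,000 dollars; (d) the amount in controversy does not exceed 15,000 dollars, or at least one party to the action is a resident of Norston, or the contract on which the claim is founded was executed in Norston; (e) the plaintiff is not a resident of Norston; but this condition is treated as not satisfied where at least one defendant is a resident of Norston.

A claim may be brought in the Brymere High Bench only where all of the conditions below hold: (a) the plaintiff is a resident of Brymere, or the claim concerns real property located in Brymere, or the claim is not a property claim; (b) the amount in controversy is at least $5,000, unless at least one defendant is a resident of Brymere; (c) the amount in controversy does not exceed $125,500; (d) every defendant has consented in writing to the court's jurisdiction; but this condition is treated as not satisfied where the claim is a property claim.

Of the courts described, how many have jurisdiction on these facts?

The Norston High Bench:
  (a) The amount in controversy is USD 116,500, which meets the $10,000 floor, so this disjunct is met. The exception is not triggered, since no defendant resides in Norston (they reside in Galdora, Sylford). Met.
  (b) The plaintiff resides in Galdora, which is not Norston, so one alternative holds. Satisfied.
  (c) The plaintiff resides in Galdora, not Norston. Condition not met.
  (d) The amount in controversy is $116,500, within the USD 124,500 ceiling, so this disjunct is met. Satisfied.
  (e) Every defendant has filed written consent, which satisfies one of the alternatives. Condition met.
  → At least one condition fails; no jurisdiction.
The Brymere Regional Court:
  (a) The claim is a contract claim, not a tort claim, so one alternative holds. Satisfied.
  (b) The claim is a contract claim, so one alternative holds. And the carve-out is inapplicable — the defendants reside as follows — Nell Galloway in Galdora, Okafor Works in Sylford — not all in Brymere. Condition met.
  (c) Every defendant has filed written consent, which satisfies one of the alternatives. Condition met.
  (d) The plaintiff resides in Galdora, which is not Brymere, so one alternative holds. Met.
  → Jurisdiction lies.
The Provincial Court of Norston:
  (a) The claim is a contract claim, not a tort claim — that alternative is enough. Met.
  (b) Every defendant has filed written consent, which satisfies one of the alternatives. Condition met.
  (c) The amount in controversy is 116,500 dollars, which meets the USD 20,000 floor. Satisfied.
  (d) The amount in controversy is USD 116,500, above the USD 15,000 ceiling; no party resides in Norston; the contract was executed in Holholm, not Norston — none of the alternatives is met. Fails.
  (e) The plaintiff resides in Galdora, which is not Norston. And the carve-out is inapplicable — no defendant resides in Norston (they reside in Galdora, Sylford). Condition met.
  → At least one condition fails; no jurisdiction.
The Brymere High Bench:
  (a) The claim is a contract claim, not a property claim, so one alternative holds. Satisfied.
  (b) The amount in controversy is USD 116,500, which meets the 5,000 dollars floor. Satisfied.
  (c) The amount in controversy is $116,500, within the 125,500 dollars ceiling. Satisfied.
  (d) Every defendant has filed written consent. The carve-out does not apply: the claim is a contract claim, not a property claim. Condition met.
  → Every requirement is satisfied — jurisdiction.
Courts with jurisdiction: the Brymere Regional Court, the Brymere High Bench — 2 in total.

2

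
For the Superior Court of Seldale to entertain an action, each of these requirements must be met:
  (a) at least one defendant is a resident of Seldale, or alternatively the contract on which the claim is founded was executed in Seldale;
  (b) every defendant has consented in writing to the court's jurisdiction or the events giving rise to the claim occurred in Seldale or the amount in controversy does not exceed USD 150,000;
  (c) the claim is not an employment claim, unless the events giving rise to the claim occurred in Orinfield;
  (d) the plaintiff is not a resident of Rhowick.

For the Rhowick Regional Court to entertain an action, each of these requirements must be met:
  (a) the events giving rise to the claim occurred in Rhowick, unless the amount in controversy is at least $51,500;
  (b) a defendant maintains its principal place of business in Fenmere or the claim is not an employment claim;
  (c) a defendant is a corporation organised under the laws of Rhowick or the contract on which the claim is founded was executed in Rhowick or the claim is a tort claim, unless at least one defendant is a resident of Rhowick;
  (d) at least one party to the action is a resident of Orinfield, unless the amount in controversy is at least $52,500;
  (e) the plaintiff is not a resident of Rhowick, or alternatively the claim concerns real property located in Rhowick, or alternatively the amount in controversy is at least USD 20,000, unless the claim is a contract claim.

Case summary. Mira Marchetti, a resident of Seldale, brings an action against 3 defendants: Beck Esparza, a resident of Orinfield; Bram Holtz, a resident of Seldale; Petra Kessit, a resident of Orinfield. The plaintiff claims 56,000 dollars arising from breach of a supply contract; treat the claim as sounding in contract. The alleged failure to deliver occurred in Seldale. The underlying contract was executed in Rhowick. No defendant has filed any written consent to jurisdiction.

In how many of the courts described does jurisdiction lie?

The Superior Court of Seldale:
  (a) Bram Holtz resides in Seldale, which satisfies one of the alternatives. Satisfied.
  (b) The operative events occurred in Seldale, so this disjunct is met. Met.
  (c) The claim is a contract claim, not an employment claim. Met.
  (d) The plaintiff resides in Seldale, which is not Rhowick. Condition met.
  → Jurisdiction lies.
The Rhowick Regional Court:
  (a) The operative events occurred in Seldale, not Rhowick. However, the amount in controversy is 56,000 dollars, which meets the 51,500 dollars floor, so the 'unless' proviso supplies this condition. Satisfied.
  (b) The claim is a contract claim, not an employment claim, so one alternative holds. Condition met.
  (c) The contract was executed in Rhowick, which satisfies one of the alternatives. Condition met.
  (d) Beck Esparza resides in Orinfield. Condition met.
  (e) The plaintiff resides in Seldale, which is not Rhowick, so this disjunct is met. Condition met.
  → Every requirement is satisfied — jurisdiction.
Courts with jurisdiction: the Superior Court of Seldale, the Rhowick Regional Court — 2 in total.

2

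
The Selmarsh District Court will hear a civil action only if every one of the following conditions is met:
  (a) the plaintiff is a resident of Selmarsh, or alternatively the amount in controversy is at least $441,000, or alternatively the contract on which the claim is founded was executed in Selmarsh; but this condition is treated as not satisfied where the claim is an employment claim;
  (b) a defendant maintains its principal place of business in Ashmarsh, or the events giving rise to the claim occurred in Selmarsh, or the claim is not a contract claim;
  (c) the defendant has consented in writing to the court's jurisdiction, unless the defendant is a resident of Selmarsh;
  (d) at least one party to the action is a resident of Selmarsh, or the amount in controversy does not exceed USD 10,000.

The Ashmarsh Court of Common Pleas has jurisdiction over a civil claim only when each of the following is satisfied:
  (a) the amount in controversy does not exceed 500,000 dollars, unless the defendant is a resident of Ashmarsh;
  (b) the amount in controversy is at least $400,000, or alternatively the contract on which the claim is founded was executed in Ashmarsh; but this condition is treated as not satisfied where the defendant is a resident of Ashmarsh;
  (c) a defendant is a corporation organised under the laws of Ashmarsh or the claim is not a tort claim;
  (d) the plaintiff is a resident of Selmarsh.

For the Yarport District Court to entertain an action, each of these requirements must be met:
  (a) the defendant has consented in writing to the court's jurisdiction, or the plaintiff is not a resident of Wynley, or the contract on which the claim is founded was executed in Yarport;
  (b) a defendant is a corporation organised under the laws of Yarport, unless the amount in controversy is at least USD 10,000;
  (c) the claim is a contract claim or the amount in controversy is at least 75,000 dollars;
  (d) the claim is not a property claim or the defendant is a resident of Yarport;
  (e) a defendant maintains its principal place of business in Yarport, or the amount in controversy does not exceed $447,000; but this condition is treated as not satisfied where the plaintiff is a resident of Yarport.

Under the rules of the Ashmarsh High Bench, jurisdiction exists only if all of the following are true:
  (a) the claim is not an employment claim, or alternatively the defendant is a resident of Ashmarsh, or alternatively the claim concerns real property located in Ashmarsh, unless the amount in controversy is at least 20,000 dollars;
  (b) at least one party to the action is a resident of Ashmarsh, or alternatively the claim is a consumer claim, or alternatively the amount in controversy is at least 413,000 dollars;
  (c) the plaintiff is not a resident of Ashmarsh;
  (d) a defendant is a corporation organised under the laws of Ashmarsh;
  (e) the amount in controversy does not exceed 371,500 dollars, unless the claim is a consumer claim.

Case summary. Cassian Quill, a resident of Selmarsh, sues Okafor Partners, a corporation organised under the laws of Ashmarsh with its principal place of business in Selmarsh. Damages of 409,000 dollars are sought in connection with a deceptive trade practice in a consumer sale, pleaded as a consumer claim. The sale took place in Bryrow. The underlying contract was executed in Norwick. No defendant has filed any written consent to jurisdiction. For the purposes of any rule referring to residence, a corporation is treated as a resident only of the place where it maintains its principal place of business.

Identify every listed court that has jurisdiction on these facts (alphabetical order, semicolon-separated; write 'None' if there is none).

The Selmarsh District Court:
  (a) The plaintiff resides in Selmarsh, which satisfies one of the alternatives. And the carve-out is inapplicable — the claim is a consumer claim, not an employment claim. Condition met.
  (b) The claim is a consumer claim, not a contract claim, so one alternative holds. Condition met.
  (c) No such written consent has been filed. However, the defendant resides in Selmarsh, so the 'unless' proviso supplies this condition. Met.
  (d) Cassian Quill resides in Selmarsh, so this disjunct is met. Satisfied.
  → The court has jurisdiction.
The Ashmarsh Court of Common Pleas:
  (a) The amount in controversy is $409,000, within the USD 500,000 ceiling. Satisfied.
  (b) The amount in controversy is $409,000, which meets the USD 400,000 floor, so this disjunct is met. The exception is not triggered, since the defendant resides in Selmarsh, not Ashmarsh. Satisfied.
  (c) Okafor Partners is organised under the laws of Ashmarsh, which satisfies one of the alternatives. Met.
  (d) The plaintiff resides in Selmarsh. Met.
  → The court has jurisdiction.
The Yarport District Court:
  (a) The plaintiff resides in Selmarsh, which is not Wynley, so one alternative holds. Condition met.
  (b) The corporate defendant(s) are organised in Ashmarsh, not Yarport. The proviso rescues it, though: the amount in controversy is $409,000, which meets the 10,000 dollars floor. Met.
  (c) The amount in controversy is $409,000, which meets the $75,000 floor, so this disjunct is met. Met.
  (d) The claim is a consumer claim, not a property claim — that alternative is enough. Met.
  (e) The amount in controversy is USD 409,000, within the 447,000 dollars ceiling, so one alternative holds. And the carve-out is inapplicable — the plaintiff resides in Selmarsh, not Yarport. Satisfied.
  → The court has jurisdiction.
The Ashmarsh High Bench:
  (a) The claim is a consumer claim, not an employment claim, which satisfies one of the alternatives. Satisfied.
  (b) The claim is a consumer claim, which satisfies one of the alternatives. Condition met.
  (c) The plaintiff resides in Selmarsh, which is not Ashmarsh. Condition met.
  (d) Okafor Partners is organised under the laws of Ashmarsh. Met.
  (e) The amount in controversy is USD 409,000, above the USD 371,500 ceiling. However, the claim is a consumer claim, so the 'unless' proviso supplies this condition. Met.
  → Jurisdiction lies.

the Ashmarsh Court of Common Pleas; the Ashmarsh High Bench; the Selmarsh District Court; the Yarport District Court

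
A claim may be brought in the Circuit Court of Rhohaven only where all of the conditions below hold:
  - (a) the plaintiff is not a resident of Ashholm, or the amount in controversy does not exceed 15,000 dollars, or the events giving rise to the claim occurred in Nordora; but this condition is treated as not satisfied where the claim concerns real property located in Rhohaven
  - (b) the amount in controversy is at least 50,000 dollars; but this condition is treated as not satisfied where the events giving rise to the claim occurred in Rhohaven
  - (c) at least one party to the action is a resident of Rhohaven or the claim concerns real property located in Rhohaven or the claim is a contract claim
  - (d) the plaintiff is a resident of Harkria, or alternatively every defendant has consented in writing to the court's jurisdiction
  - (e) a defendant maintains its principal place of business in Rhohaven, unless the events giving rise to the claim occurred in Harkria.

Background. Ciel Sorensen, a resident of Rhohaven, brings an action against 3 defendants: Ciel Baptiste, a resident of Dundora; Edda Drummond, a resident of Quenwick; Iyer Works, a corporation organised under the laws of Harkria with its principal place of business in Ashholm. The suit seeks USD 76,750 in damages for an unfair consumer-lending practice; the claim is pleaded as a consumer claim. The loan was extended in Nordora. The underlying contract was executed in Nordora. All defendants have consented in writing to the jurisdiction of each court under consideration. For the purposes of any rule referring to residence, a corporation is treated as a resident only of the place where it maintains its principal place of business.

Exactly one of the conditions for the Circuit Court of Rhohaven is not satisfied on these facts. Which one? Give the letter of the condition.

(e)

The Circuit Court of Rhohaven:
  (a) The plaintiff resides in Rhohaven, which is not Ashholm, so this disjunct is met. And the carve-out is inapplicable — the claim does not concern real property. Met.
  (b) The amount in controversy is $76,750, which meets the USD 50,000 floor. The exception is not triggered, since the operative events occurred in Nordora, not Rhohaven. Satisfied.
  (c) Ciel Sorensen resides in Rhohaven, which satisfies one of the alternatives. Satisfied.
  (d) Every defendant has filed written consent, so this disjunct is met. Condition met.
  (e) The corporate defendant(s) have their principal place of business in Ashholm, not Rhohaven. The proviso offers no rescue either, since the operative events occurred in Nordora, not Harkria. Condition not met.
Only condition (e) fails.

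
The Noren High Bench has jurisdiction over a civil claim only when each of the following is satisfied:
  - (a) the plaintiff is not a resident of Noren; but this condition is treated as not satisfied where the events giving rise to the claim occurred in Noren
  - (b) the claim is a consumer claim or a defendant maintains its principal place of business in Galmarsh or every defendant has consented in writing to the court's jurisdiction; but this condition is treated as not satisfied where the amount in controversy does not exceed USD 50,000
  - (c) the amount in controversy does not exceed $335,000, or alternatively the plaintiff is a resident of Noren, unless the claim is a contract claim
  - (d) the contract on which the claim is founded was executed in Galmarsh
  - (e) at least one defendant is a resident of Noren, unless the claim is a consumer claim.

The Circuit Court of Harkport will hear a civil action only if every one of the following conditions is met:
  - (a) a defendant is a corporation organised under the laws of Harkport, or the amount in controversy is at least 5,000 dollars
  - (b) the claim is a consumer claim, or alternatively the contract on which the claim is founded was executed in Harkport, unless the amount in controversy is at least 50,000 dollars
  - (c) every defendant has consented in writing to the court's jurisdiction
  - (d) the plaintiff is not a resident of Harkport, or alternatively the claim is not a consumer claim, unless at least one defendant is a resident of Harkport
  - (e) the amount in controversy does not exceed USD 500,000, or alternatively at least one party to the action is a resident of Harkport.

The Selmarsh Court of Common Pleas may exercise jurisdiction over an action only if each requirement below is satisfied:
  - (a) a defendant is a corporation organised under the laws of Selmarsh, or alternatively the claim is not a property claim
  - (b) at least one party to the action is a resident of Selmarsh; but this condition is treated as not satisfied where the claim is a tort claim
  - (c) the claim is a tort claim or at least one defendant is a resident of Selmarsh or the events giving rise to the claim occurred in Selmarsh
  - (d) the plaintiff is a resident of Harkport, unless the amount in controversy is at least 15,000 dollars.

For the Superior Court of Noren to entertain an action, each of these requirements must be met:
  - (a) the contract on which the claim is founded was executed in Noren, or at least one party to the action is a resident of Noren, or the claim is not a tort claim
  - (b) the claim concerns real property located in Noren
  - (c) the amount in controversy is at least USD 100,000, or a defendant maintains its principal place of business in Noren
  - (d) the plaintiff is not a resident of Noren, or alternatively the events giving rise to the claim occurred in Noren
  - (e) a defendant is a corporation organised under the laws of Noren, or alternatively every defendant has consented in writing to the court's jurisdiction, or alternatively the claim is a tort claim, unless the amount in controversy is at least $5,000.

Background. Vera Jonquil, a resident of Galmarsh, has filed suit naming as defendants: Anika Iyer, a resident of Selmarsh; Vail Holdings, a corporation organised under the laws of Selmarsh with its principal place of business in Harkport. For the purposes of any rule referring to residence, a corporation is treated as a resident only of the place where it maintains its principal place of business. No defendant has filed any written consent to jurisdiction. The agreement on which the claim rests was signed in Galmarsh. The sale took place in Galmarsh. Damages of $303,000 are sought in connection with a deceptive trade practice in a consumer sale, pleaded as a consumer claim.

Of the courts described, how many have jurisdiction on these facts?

The Noren High Bench:
  (a) The plaintiff resides in Galmarsh, which is not Noren. And the carve-out is inapplicable — the operative events occurred in Galmarsh, not Noren. Condition met.
  (b) The claim is a consumer claim, so one alternative holds. And the carve-out is inapplicable — the amount in controversy is USD 303,000, above the 50,000 dollars ceiling. Condition met.
  (c) The amount in controversy is 303,000 dollars, within the $335,000 ceiling, so one alternative holds. Met.
  (d) The contract was executed in Galmarsh. Condition met.
  (e) No defendant resides in Noren (they reside in Selmarsh, Harkport). But the claim is a consumer claim, and the 'unless' clause therefore excuses the requirement. Condition met.
  → Every requirement is satisfied — jurisdiction.
The Circuit Court of Harkport:
  (a) The amount in controversy is $303,000, which meets the 5,000 dollars floor, which satisfies one of the alternatives. Condition met.
  (b) The claim is a consumer claim, so one alternative holds. Condition met.
  (c) No such written consent has been filed. Not satisfied.
  (d) The plaintiff resides in Galmarsh, which is not Harkport, which satisfies one of the alternatives. Met.
  (e) The amount in controversy is USD 303,000, within the 500,000 dollars ceiling — that alternative is enough. Satisfied.
  → At least one condition fails; no jurisdiction.
The Selmarsh Court of Common Pleas:
  (a) Vail Holdings is organised under the laws of Selmarsh, so this disjunct is met. Met.
  (b) Anika Iyer resides in Selmarsh. The exception is not triggered, since the claim is a consumer claim, not a tort claim. Met.
  (c) Anika Iyer resides in Selmarsh — that alternative is enough. Satisfied.
  (d) The plaintiff resides in Galmarsh, not Harkport. But the amount in controversy is $303,000, which meets the 15,000 dollars floor, and the 'unless' clause therefore excuses the requirement. Satisfied.
  → Every requirement is satisfied — jurisdiction.
The Superior Court of Noren:
  (a) The claim is a consumer claim, not a tort claim — that alternative is enough. Met.
  (b) The claim does not concern real property. Condition not met.
  (c) The amount in controversy is USD 303,000, which meets the USD 100,000 floor, so this disjunct is met. Met.
  (d) The plaintiff resides in Galmarsh, which is not Noren — that alternative is enough. Condition met.
  (e) The corporate defendant(s) are organised in Selmarsh, not Noren; no such written consent has been filed; the claim is a consumer claim, not a tort claim — no alternative holds. But the amount in controversy is $303,000, which meets the $5,000 floor, and the 'unless' clause therefore excuses the requirement. Condition met.
  → Not every requirement is met — no jurisdiction.
Courts with jurisdiction: the Noren High Bench, the Selmarsh Court of Common Pleas — 2 in total.

2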